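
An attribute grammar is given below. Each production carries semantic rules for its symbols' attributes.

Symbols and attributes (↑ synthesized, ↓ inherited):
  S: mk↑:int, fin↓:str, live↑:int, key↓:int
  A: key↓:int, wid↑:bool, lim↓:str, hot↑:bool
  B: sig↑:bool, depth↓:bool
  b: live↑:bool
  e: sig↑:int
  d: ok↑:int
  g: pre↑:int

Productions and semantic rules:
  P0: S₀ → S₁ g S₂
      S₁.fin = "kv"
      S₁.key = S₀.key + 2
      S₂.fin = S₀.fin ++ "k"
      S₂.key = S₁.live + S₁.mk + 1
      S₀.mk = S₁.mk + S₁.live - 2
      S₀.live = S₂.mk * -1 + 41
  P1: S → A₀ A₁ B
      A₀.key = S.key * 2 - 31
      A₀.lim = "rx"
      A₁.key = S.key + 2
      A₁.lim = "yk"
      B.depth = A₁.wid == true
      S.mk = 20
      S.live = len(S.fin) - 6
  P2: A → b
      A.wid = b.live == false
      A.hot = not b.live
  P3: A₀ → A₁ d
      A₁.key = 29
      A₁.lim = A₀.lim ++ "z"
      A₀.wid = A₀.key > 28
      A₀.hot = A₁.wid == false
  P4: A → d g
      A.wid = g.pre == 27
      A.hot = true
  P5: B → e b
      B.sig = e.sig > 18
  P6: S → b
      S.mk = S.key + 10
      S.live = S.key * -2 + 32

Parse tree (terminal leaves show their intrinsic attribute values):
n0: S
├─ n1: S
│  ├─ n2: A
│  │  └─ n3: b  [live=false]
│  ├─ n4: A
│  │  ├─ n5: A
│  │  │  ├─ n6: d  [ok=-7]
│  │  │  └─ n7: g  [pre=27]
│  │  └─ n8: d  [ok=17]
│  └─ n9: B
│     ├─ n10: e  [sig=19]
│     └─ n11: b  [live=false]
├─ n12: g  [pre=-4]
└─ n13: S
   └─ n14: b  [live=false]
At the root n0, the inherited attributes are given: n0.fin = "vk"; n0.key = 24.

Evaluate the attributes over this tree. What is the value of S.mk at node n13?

27

1. n0.fin = "vk"  [given at root]
2. n0.key = 24  [given at root]
3. n1.fin = "kv"  ["kv"]
4. n1.key = 26  [S₀.key + 2]
5. n2.key = 21  [S.key * 2 - 31]
6. n2.lim = "rx"  ["rx"]
7. n3.live = false  [terminal]
8. n2.wid = true  [b.live == false]
9. n2.hot = true  [not b.live]
10. n4.key = 28  [S.key + 2]
11. n4.lim = "yk"  ["yk"]
12. n5.key = 29  [29]
13. n5.lim = "ykz"  [A₀.lim ++ "z"]
14. n6.ok = -7  [terminal]
15. n7.pre = 27  [terminal]
16. n5.wid = true  [g.pre == 27]
17. n5.hot = true  [true]
18. n8.ok = 17  [terminal]
19. n4.wid = false  [A₀.key > 28]
20. n4.hot = false  [A₁.wid == false]
21. n9.depth = false  [A₁.wid == true]
22. n10.sig = 19  [terminal]
23. n11.live = false  [terminal]
24. n9.sig = true  [e.sig > 18]
25. n1.mk = 20  [20]
26. n1.live = -4  [len(S.fin) - 6]
27. n12.pre = -4  [terminal]
28. n13.fin = "vkk"  [S₀.fin ++ "k"]
29. n13.key = 17  [S₁.live + S₁.mk + 1]
30. n14.live = false  [terminal]
31. n13.mk = 27  [S.key + 10]
32. n13.live = -2  [S.key * -2 + 32]
33. n0.mk = 14  [S₁.mk + S₁.live - 2]
34. n0.live = 14  [S₂.mk * -1 + 41]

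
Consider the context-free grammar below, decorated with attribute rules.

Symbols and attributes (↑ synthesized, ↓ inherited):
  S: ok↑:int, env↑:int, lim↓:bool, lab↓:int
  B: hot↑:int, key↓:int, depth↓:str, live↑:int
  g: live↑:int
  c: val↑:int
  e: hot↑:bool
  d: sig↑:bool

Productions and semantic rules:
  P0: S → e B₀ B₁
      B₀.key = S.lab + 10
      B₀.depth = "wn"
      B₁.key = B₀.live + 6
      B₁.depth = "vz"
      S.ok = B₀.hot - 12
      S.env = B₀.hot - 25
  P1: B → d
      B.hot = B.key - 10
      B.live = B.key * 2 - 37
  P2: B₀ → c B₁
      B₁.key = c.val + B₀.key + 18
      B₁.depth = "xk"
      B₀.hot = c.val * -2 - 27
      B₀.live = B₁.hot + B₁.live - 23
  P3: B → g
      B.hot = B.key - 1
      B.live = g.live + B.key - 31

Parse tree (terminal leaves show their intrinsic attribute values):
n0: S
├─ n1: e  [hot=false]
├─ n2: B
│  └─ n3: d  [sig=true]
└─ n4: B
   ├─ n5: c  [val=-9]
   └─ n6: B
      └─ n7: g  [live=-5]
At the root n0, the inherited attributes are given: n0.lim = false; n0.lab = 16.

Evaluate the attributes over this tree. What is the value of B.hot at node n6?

29

1. n0.lim = false  [given at root]
2. n0.lab = 16  [given at root]
3. n1.hot = false  [terminal]
4. n2.key = 26  [S.lab + 10]
5. n2.depth = "wn"  ["wn"]
6. n3.sig = true  [terminal]
7. n2.hot = 16  [B.key - 10]
8. n2.live = 15  [B.key * 2 - 37]
9. n4.key = 21  [B₀.live + 6]
10. n4.depth = "vz"  ["vz"]
11. n5.val = -9  [terminal]
12. n6.key = 30  [c.val + B₀.key + 18]
13. n6.depth = "xk"  ["xk"]
14. n7.live = -5  [terminal]
15. n6.hot = 29  [B.key - 1]
16. n6.live = -6  [g.live + B.key - 31]
17. n4.hot = -9  [c.val * -2 - 27]
18. n4.live = 0  [B₁.hot + B₁.live - 23]
19. n0.ok = 4  [B₀.hot - 12]
20. n0.env = -9  [B₀.hot - 25]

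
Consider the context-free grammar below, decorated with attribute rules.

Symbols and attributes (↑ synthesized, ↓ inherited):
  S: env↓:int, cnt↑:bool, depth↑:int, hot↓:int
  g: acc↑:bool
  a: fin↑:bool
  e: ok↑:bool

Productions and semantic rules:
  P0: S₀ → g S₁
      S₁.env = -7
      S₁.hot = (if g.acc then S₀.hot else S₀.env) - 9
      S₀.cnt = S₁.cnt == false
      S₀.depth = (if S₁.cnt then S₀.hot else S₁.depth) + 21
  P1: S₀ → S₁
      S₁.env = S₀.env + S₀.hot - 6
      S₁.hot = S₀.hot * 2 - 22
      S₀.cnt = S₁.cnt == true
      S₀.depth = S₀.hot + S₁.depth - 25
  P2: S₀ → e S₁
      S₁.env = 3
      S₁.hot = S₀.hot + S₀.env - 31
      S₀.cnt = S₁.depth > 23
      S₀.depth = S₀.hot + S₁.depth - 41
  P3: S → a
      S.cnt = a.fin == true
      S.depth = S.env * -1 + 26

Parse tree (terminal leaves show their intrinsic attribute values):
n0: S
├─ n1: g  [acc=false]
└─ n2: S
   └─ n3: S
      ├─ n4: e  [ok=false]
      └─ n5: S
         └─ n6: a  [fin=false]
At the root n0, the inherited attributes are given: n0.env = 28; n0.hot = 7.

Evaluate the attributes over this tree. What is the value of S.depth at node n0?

13

1. n0.env = 28  [given at root]
2. n0.hot = 7  [given at root]
3. n1.acc = false  [terminal]
4. n2.env = -7  [-7]
5. n2.hot = 19  [(if g.acc then S₀.hot else S₀.env) - 9]
6. n3.env = 6  [S₀.env + S₀.hot - 6]
7. n3.hot = 16  [S₀.hot * 2 - 22]
8. n4.ok = false  [terminal]
9. n5.env = 3  [3]
10. n5.hot = -9  [S₀.hot + S₀.env - 31]
11. n6.fin = false  [terminal]
12. n5.cnt = false  [a.fin == true]
13. n5.depth = 23  [S.env * -1 + 26]
14. n3.cnt = false  [S₁.depth > 23]
15. n3.depth = -2  [S₀.hot + S₁.depth - 41]
16. n2.cnt = false  [S₁.cnt == true]
17. n2.depth = -8  [S₀.hot + S₁.depth - 25]
18. n0.cnt = true  [S₁.cnt == false]
19. n0.depth = 13  [(if S₁.cnt then S₀.hot else S₁.depth) + 21]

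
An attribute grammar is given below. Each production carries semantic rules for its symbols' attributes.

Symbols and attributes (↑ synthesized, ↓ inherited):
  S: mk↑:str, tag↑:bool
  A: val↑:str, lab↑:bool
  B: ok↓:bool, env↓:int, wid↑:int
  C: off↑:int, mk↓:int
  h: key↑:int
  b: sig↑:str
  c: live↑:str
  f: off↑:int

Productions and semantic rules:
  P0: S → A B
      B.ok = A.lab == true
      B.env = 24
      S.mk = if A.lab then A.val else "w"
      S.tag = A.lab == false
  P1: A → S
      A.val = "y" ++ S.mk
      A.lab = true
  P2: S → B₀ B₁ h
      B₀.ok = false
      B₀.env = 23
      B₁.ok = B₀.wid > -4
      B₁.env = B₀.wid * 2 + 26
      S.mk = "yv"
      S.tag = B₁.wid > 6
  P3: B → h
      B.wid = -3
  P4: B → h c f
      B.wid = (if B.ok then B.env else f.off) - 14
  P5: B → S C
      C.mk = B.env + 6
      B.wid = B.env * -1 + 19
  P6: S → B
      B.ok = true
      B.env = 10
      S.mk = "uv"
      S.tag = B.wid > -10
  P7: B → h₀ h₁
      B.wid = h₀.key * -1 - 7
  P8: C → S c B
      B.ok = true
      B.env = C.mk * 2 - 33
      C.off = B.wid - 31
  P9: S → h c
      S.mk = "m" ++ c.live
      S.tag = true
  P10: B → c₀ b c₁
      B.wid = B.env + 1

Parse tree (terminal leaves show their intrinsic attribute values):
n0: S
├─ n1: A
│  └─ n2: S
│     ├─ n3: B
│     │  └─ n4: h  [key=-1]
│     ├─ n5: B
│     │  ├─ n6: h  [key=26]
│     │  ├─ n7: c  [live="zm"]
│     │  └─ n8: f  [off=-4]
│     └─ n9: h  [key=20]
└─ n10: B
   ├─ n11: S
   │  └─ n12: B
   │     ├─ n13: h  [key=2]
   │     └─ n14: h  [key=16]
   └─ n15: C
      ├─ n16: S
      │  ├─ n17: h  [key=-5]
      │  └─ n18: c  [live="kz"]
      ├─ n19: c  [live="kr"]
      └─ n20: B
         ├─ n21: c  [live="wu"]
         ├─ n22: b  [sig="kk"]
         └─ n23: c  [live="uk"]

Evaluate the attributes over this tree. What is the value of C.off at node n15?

-3

1. n3.ok = false  [false]
2. n3.env = 23  [23]
3. n4.key = -1  [terminal]
4. n3.wid = -3  [-3]
5. n5.ok = true  [B₀.wid > -4]
6. n5.env = 20  [B₀.wid * 2 + 26]
7. n6.key = 26  [terminal]
8. n7.live = "zm"  [terminal]
9. n8.off = -4  [terminal]
10. n5.wid = 6  [(if B.ok then B.env else f.off) - 14]
11. n9.key = 20  [terminal]
12. n2.mk = "yv"  ["yv"]
13. n2.tag = false  [B₁.wid > 6]
14. n1.val = "yyv"  ["y" ++ S.mk]
15. n1.lab = true  [true]
16. n10.ok = true  [A.lab == true]
17. n10.env = 24  [24]
18. n12.ok = true  [true]
19. n12.env = 10  [10]
20. n13.key = 2  [terminal]
21. n14.key = 16  [terminal]
22. n12.wid = -9  [h₀.key * -1 - 7]
23. n11.mk = "uv"  ["uv"]
24. n11.tag = true  [B.wid > -10]
25. n15.mk = 30  [B.env + 6]
26. n17.key = -5  [terminal]
27. n18.live = "kz"  [terminal]
28. n16.mk = "mkz"  ["m" ++ c.live]
29. n16.tag = true  [true]
30. n19.live = "kr"  [terminal]
31. n20.ok = true  [true]
32. n20.env = 27  [C.mk * 2 - 33]
33. n21.live = "wu"  [terminal]
34. n22.sig = "kk"  [terminal]
35. n23.live = "uk"  [terminal]
36. n20.wid = 28  [B.env + 1]
37. n15.off = -3  [B.wid - 31]
38. n10.wid = -5  [B.env * -1 + 19]
39. n0.mk = "yyv"  [if A.lab then A.val else "w"]
40. n0.tag = false  [A.lab == false]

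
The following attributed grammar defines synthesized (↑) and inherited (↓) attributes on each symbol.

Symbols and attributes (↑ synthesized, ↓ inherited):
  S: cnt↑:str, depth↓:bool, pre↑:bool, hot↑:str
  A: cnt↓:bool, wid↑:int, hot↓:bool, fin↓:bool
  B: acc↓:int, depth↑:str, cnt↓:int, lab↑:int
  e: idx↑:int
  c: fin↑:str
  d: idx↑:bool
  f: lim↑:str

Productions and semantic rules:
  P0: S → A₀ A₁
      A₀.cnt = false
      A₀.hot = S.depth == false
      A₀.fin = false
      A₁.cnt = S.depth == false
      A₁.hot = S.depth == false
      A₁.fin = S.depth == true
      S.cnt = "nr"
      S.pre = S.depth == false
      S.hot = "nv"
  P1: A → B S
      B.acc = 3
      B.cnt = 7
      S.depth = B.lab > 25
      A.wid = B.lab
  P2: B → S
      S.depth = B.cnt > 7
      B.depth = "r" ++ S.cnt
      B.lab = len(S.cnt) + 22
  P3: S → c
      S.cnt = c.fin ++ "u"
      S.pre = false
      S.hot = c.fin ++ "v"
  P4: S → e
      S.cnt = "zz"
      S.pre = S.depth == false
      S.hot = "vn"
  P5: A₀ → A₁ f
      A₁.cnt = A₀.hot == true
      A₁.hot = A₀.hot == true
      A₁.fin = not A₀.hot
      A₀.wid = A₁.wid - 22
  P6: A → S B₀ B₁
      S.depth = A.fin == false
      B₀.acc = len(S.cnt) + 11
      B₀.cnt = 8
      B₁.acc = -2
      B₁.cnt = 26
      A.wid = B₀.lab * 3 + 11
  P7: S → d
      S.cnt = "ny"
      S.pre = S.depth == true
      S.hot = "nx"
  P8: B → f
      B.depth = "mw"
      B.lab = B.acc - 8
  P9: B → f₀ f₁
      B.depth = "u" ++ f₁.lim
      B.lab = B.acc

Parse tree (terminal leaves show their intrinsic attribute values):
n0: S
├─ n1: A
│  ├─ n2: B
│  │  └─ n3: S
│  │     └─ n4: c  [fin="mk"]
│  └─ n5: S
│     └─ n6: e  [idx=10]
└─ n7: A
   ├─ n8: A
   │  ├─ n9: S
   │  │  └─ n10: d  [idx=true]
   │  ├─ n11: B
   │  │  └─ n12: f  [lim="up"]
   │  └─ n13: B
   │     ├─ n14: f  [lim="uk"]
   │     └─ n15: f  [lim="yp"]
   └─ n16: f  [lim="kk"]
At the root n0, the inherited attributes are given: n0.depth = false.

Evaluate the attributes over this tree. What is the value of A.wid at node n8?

26

1. n0.depth = false  [given at root]
2. n1.cnt = false  [false]
3. n1.hot = true  [S.depth == false]
4. n1.fin = false  [false]
5. n2.acc = 3  [3]
6. n2.cnt = 7  [7]
7. n3.depth = false  [B.cnt > 7]
8. n4.fin = "mk"  [terminal]
9. n3.cnt = "mku"  [c.fin ++ "u"]
10. n3.pre = false  [false]
11. n3.hot = "mkv"  [c.fin ++ "v"]
12. n2.depth = "rmku"  ["r" ++ S.cnt]
13. n2.lab = 25  [len(S.cnt) + 22]
14. n5.depth = false  [B.lab > 25]
15. n6.idx = 10  [terminal]
16. n5.cnt = "zz"  ["zz"]
17. n5.pre = true  [S.depth == false]
18. n5.hot = "vn"  ["vn"]
19. n1.wid = 25  [B.lab]
20. n7.cnt = true  [S.depth == false]
21. n7.hot = true  [S.depth == false]
22. n7.fin = false  [S.depth == true]
23. n8.cnt = true  [A₀.hot == true]
24. n8.hot = true  [A₀.hot == true]
25. n8.fin = false  [not A₀.hot]
26. n9.depth = true  [A.fin == false]
27. n10.idx = true  [terminal]
28. n9.cnt = "ny"  ["ny"]
29. n9.pre = true  [S.depth == true]
30. n9.hot = "nx"  ["nx"]
31. n11.acc = 13  [len(S.cnt) + 11]
32. n11.cnt = 8  [8]
33. n12.lim = "up"  [terminal]
34. n11.depth = "mw"  ["mw"]
35. n11.lab = 5  [B.acc - 8]
36. n13.acc = -2  [-2]
37. n13.cnt = 26  [26]
38. n14.lim = "uk"  [terminal]
39. n15.lim = "yp"  [terminal]
40. n13.depth = "uyp"  ["u" ++ f₁.lim]
41. n13.lab = -2  [B.acc]
42. n8.wid = 26  [B₀.lab * 3 + 11]
43. n16.lim = "kk"  [terminal]
44. n7.wid = 4  [A₁.wid - 22]
45. n0.cnt = "nr"  ["nr"]
46. n0.pre = true  [S.depth == false]
47. n0.hot = "nv"  ["nv"]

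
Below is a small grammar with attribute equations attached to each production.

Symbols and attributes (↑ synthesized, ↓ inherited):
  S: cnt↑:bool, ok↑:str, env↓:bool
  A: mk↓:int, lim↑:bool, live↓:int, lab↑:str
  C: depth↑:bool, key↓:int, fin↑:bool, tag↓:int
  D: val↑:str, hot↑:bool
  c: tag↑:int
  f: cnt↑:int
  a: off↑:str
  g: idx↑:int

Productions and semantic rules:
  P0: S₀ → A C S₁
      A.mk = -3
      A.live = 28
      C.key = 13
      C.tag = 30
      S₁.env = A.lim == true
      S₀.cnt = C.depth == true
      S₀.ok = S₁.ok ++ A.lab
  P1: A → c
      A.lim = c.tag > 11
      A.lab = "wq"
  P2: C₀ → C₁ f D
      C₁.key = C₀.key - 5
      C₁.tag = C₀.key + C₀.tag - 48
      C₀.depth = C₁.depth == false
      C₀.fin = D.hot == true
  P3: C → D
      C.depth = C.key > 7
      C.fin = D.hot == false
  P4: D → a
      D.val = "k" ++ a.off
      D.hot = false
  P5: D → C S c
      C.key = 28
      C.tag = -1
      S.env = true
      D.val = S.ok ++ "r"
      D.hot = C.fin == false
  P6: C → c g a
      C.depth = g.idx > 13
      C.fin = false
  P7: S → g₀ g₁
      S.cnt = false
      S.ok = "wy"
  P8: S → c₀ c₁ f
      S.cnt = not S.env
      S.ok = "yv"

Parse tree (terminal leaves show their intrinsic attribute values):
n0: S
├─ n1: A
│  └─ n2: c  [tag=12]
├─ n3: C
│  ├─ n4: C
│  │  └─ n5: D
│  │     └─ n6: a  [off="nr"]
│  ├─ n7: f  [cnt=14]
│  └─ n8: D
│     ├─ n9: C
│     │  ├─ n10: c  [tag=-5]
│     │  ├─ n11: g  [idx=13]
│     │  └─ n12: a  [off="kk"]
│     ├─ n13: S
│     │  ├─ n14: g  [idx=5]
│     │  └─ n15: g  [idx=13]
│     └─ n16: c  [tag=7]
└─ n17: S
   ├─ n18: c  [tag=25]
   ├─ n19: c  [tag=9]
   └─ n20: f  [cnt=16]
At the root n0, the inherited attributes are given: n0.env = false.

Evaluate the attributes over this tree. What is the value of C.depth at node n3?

false

1. n0.env = false  [given at root]
2. n1.mk = -3  [-3]
3. n1.live = 28  [28]
4. n2.tag = 12  [terminal]
5. n1.lim = true  [c.tag > 11]
6. n1.lab = "wq"  ["wq"]
7. n3.key = 13  [13]
8. n3.tag = 30  [30]
9. n4.key = 8  [C₀.key - 5]
10. n4.tag = -5  [C₀.key + C₀.tag - 48]
11. n6.off = "nr"  [terminal]
12. n5.val = "knr"  ["k" ++ a.off]
13. n5.hot = false  [false]
14. n4.depth = true  [C.key > 7]
15. n4.fin = true  [D.hot == false]
16. n7.cnt = 14  [terminal]
17. n9.key = 28  [28]
18. n9.tag = -1  [-1]
19. n10.tag = -5  [terminal]
20. n11.idx = 13  [terminal]
21. n12.off = "kk"  [terminal]
22. n9.depth = false  [g.idx > 13]
23. n9.fin = false  [false]
24. n13.env = true  [true]
25. n14.idx = 5  [terminal]
26. n15.idx = 13  [terminal]
27. n13.cnt = false  [false]
28. n13.ok = "wy"  ["wy"]
29. n16.tag = 7  [terminal]
30. n8.val = "wyr"  [S.ok ++ "r"]
31. n8.hot = true  [C.fin == false]
32. n3.depth = false  [C₁.depth == false]
33. n3.fin = true  [D.hot == true]
34. n17.env = true  [A.lim == true]
35. n18.tag = 25  [terminal]
36. n19.tag = 9  [terminal]
37. n20.cnt = 16  [terminal]
38. n17.cnt = false  [not S.env]
39. n17.ok = "yv"  ["yv"]
40. n0.cnt = false  [C.depth == true]
41. n0.ok = "yvwq"  [S₁.ok ++ A.lab]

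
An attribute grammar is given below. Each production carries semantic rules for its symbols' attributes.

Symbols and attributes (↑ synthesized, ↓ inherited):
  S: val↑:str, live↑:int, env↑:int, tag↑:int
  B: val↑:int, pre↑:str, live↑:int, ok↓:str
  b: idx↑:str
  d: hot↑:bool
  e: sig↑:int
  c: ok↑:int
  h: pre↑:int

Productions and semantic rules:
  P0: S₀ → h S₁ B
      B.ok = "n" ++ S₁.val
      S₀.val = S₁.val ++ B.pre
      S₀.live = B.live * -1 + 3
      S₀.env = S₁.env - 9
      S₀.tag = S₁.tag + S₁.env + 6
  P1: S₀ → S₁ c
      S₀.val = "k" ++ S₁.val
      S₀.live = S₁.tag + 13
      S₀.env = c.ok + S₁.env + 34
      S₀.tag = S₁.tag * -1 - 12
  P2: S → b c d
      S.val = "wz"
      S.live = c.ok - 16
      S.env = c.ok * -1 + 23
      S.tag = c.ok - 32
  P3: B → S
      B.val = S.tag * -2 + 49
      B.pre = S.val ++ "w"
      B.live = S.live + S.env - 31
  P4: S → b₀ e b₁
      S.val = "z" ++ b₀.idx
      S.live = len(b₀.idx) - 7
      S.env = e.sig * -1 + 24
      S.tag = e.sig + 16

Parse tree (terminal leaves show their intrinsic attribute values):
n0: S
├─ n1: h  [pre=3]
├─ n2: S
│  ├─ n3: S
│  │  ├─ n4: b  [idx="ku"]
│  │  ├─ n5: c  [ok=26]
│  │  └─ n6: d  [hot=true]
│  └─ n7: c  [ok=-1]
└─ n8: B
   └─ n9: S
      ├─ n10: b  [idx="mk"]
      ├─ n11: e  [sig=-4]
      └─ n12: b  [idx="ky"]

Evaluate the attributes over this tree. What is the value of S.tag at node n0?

30

1. n1.pre = 3  [terminal]
2. n4.idx = "ku"  [terminal]
3. n5.ok = 26  [terminal]
4. n6.hot = true  [terminal]
5. n3.val = "wz"  ["wz"]
6. n3.live = 10  [c.ok - 16]
7. n3.env = -3  [c.ok * -1 + 23]
8. n3.tag = -6  [c.ok - 32]
9. n7.ok = -1  [terminal]
10. n2.val = "kwz"  ["k" ++ S₁.val]
11. n2.live = 7  [S₁.tag + 13]
12. n2.env = 30  [c.ok + S₁.env + 34]
13. n2.tag = -6  [S₁.tag * -1 - 12]
14. n8.ok = "nkwz"  ["n" ++ S₁.val]
15. n10.idx = "mk"  [terminal]
16. n11.sig = -4  [terminal]
17. n12.idx = "ky"  [terminal]
18. n9.val = "zmk"  ["z" ++ b₀.idx]
19. n9.live = -5  [len(b₀.idx) - 7]
20. n9.env = 28  [e.sig * -1 + 24]
21. n9.tag = 12  [e.sig + 16]
22. n8.val = 25  [S.tag * -2 + 49]
23. n8.pre = "zmkw"  [S.val ++ "w"]
24. n8.live = -8  [S.live + S.env - 31]
25. n0.val = "kwzzmkw"  [S₁.val ++ B.pre]
26. n0.live = 11  [B.live * -1 + 3]
27. n0.env = 21  [S₁.env - 9]
28. n0.tag = 30  [S₁.tag + S₁.env + 6]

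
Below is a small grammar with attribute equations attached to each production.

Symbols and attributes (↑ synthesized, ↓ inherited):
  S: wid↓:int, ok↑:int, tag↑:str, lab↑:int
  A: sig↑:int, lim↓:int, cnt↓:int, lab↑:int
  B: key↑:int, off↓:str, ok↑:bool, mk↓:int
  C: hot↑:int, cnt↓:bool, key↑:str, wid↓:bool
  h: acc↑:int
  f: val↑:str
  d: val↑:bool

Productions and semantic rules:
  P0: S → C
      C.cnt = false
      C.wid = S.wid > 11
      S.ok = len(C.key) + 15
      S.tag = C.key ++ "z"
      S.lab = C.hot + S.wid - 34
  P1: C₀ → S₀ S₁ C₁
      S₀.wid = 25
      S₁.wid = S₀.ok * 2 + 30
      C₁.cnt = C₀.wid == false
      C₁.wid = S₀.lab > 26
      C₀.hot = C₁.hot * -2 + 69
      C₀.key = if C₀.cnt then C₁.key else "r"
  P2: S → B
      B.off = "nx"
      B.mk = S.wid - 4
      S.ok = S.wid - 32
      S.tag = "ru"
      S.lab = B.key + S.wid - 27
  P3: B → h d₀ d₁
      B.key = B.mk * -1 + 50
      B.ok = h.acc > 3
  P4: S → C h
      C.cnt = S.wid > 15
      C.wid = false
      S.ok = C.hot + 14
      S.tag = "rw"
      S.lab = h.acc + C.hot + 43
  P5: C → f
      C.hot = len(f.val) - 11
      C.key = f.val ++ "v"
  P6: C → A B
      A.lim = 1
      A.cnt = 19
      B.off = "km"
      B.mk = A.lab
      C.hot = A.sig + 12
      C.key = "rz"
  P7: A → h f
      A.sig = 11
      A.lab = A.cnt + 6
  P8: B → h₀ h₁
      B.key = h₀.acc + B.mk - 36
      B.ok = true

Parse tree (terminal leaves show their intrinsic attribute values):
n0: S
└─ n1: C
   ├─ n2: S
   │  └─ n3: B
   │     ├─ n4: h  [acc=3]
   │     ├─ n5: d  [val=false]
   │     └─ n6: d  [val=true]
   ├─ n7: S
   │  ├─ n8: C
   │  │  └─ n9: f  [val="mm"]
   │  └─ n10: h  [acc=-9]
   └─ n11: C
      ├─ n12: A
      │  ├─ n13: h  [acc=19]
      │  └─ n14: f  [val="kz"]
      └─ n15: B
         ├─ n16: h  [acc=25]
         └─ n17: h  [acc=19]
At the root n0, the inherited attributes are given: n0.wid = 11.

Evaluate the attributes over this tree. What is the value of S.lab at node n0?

1. n0.wid = 11  [given at root]
2. n1.cnt = false  [false]
3. n1.wid = false  [S.wid > 11]
4. n2.wid = 25  [25]
5. n3.off = "nx"  ["nx"]
6. n3.mk = 21  [S.wid - 4]
7. n4.acc = 3  [terminal]
8. n5.val = false  [terminal]
9. n6.val = true  [terminal]
10. n3.key = 29  [B.mk * -1 + 50]
11. n3.ok = false  [h.acc > 3]
12. n2.ok = -7  [S.wid - 32]
13. n2.tag = "ru"  ["ru"]
14. n2.lab = 27  [B.key + S.wid - 27]
15. n7.wid = 16  [S₀.ok * 2 + 30]
16. n8.cnt = true  [S.wid > 15]
17. n8.wid = false  [false]
18. n9.val = "mm"  [terminal]
19. n8.hot = -9  [len(f.val) - 11]
20. n8.key = "mmv"  [f.val ++ "v"]
21. n10.acc = -9  [terminal]
22. n7.ok = 5  [C.hot + 14]
23. n7.tag = "rw"  ["rw"]
24. n7.lab = 25  [h.acc + C.hot + 43]
25. n11.cnt = true  [C₀.wid == false]
26. n11.wid = true  [S₀.lab > 26]
27. n12.lim = 1  [1]
28. n12.cnt = 19  [19]
29. n13.acc = 19  [terminal]
30. n14.val = "kz"  [terminal]
31. n12.sig = 11  [11]
32. n12.lab = 25  [A.cnt + 6]
33. n15.off = "km"  ["km"]
34. n15.mk = 25  [A.lab]
35. n16.acc = 25  [terminal]
36. n17.acc = 19  [terminal]
37. n15.key = 14  [h₀.acc + B.mk - 36]
38. n15.ok = true  [true]
39. n11.hot = 23  [A.sig + 12]
40. n11.key = "rz"  ["rz"]
41. n1.hot = 23  [C₁.hot * -2 + 69]
42. n1.key = "r"  [if C₀.cnt then C₁.key else "r"]
43. n0.ok = 16  [len(C.key) + 15]
44. n0.tag = "rz"  [C.key ++ "z"]
45. n0.lab = 0  [C.hot + S.wid - 34]

0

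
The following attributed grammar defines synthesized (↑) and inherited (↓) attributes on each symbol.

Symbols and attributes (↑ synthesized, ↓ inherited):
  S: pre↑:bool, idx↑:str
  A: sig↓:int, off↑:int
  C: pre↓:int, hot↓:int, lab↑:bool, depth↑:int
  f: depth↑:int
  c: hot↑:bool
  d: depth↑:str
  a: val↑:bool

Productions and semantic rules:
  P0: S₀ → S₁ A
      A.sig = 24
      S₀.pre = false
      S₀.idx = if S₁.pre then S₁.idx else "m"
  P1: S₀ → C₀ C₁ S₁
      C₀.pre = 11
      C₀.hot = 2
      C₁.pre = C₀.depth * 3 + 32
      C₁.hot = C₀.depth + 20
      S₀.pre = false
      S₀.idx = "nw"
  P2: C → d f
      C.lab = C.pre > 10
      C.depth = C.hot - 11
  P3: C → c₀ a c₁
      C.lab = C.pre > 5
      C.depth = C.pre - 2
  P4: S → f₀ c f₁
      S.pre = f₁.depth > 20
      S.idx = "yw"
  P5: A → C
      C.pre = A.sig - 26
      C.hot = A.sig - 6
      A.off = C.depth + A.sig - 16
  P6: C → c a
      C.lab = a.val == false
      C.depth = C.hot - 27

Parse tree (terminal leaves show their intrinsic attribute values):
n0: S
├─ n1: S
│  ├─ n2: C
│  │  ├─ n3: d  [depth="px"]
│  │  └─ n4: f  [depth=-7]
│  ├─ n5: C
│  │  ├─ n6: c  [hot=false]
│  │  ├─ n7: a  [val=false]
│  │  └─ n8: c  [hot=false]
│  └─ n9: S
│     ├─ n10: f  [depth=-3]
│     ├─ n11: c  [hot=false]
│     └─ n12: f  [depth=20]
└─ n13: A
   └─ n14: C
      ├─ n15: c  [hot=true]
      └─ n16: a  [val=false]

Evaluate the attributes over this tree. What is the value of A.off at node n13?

-1

1. n2.pre = 11  [11]
2. n2.hot = 2  [2]
3. n3.depth = "px"  [terminal]
4. n4.depth = -7  [terminal]
5. n2.lab = true  [C.pre > 10]
6. n2.depth = -9  [C.hot - 11]
7. n5.pre = 5  [C₀.depth * 3 + 32]
8. n5.hot = 11  [C₀.depth + 20]
9. n6.hot = false  [terminal]
10. n7.val = false  [terminal]
11. n8.hot = false  [terminal]
12. n5.lab = false  [C.pre > 5]
13. n5.depth = 3  [C.pre - 2]
14. n10.depth = -3  [terminal]
15. n11.hot = false  [terminal]
16. n12.depth = 20  [terminal]
17. n9.pre = false  [f₁.depth > 20]
18. n9.idx = "yw"  ["yw"]
19. n1.pre = false  [false]
20. n1.idx = "nw"  ["nw"]
21. n13.sig = 24  [24]
22. n14.pre = -2  [A.sig - 26]
23. n14.hot = 18  [A.sig - 6]
24. n15.hot = true  [terminal]
25. n16.val = false  [terminal]
26. n14.lab = true  [a.val == false]
27. n14.depth = -9  [C.hot - 27]
28. n13.off = -1  [C.depth + A.sig - 16]
29. n0.pre = false  [false]
30. n0.idx = "m"  [if S₁.pre then S₁.idx else "m"]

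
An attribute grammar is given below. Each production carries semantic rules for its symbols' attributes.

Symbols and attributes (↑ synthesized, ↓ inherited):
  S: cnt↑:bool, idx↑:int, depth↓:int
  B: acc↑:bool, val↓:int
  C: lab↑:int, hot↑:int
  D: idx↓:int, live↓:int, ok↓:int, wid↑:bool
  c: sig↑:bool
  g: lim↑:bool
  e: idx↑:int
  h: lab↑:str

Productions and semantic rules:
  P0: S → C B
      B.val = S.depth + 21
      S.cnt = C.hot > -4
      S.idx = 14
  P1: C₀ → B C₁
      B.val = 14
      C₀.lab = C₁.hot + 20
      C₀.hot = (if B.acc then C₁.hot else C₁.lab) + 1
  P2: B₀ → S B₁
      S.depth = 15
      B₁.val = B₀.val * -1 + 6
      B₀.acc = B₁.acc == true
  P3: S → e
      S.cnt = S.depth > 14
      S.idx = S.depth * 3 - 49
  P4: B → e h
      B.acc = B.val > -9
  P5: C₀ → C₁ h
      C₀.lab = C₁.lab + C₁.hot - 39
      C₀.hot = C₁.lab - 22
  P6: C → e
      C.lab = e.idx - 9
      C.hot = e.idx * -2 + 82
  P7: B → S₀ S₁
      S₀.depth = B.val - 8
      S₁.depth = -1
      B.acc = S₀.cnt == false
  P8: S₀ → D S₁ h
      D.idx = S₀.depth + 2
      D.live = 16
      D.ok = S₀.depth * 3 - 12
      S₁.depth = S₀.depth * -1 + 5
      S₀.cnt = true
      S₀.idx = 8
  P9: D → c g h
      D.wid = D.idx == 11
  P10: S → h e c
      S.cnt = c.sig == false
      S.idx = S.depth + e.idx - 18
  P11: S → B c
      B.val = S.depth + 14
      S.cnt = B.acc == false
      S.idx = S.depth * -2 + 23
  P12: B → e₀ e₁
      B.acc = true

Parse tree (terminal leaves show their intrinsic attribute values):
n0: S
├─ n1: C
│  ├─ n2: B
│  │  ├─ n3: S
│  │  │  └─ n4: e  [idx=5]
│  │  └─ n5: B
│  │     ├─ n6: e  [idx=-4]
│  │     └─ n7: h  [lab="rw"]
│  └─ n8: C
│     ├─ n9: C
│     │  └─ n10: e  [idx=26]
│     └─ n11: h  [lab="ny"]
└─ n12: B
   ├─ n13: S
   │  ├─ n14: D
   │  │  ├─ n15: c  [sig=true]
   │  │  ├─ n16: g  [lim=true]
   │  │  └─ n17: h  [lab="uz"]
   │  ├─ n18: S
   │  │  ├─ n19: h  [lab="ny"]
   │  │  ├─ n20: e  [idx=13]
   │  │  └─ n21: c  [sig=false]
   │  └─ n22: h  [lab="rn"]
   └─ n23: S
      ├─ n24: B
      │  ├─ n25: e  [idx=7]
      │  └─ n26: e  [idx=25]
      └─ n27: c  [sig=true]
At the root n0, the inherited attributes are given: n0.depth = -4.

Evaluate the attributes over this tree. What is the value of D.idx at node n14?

11

1. n0.depth = -4  [given at root]
2. n2.val = 14  [14]
3. n3.depth = 15  [15]
4. n4.idx = 5  [terminal]
5. n3.cnt = true  [S.depth > 14]
6. n3.idx = -4  [S.depth * 3 - 49]
7. n5.val = -8  [B₀.val * -1 + 6]
8. n6.idx = -4  [terminal]
9. n7.lab = "rw"  [terminal]
10. n5.acc = true  [B.val > -9]
11. n2.acc = true  [B₁.acc == true]
12. n10.idx = 26  [terminal]
13. n9.lab = 17  [e.idx - 9]
14. n9.hot = 30  [e.idx * -2 + 82]
15. n11.lab = "ny"  [terminal]
16. n8.lab = 8  [C₁.lab + C₁.hot - 39]
17. n8.hot = -5  [C₁.lab - 22]
18. n1.lab = 15  [C₁.hot + 20]
19. n1.hot = -4  [(if B.acc then C₁.hot else C₁.lab) + 1]
20. n12.val = 17  [S.depth + 21]
21. n13.depth = 9  [B.val - 8]
22. n14.idx = 11  [S₀.depth + 2]
23. n14.live = 16  [16]
24. n14.ok = 15  [S₀.depth * 3 - 12]
25. n15.sig = true  [terminal]
26. n16.lim = true  [terminal]
27. n17.lab = "uz"  [terminal]
28. n14.wid = true  [D.idx == 11]
29. n18.depth = -4  [S₀.depth * -1 + 5]
30. n19.lab = "ny"  [terminal]
31. n20.idx = 13  [terminal]
32. n21.sig = false  [terminal]
33. n18.cnt = true  [c.sig == false]
34. n18.idx = -9  [S.depth + e.idx - 18]
35. n22.lab = "rn"  [terminal]
36. n13.cnt = true  [true]
37. n13.idx = 8  [8]
38. n23.depth = -1  [-1]
39. n24.val = 13  [S.depth + 14]
40. n25.idx = 7  [terminal]
41. n26.idx = 25  [terminal]
42. n24.acc = true  [true]
43. n27.sig = true  [terminal]
44. n23.cnt = false  [B.acc == false]
45. n23.idx = 25  [S.depth * -2 + 23]
46. n12.acc = false  [S₀.cnt == false]
47. n0.cnt = false  [C.hot > -4]
48. n0.idx = 14  [14]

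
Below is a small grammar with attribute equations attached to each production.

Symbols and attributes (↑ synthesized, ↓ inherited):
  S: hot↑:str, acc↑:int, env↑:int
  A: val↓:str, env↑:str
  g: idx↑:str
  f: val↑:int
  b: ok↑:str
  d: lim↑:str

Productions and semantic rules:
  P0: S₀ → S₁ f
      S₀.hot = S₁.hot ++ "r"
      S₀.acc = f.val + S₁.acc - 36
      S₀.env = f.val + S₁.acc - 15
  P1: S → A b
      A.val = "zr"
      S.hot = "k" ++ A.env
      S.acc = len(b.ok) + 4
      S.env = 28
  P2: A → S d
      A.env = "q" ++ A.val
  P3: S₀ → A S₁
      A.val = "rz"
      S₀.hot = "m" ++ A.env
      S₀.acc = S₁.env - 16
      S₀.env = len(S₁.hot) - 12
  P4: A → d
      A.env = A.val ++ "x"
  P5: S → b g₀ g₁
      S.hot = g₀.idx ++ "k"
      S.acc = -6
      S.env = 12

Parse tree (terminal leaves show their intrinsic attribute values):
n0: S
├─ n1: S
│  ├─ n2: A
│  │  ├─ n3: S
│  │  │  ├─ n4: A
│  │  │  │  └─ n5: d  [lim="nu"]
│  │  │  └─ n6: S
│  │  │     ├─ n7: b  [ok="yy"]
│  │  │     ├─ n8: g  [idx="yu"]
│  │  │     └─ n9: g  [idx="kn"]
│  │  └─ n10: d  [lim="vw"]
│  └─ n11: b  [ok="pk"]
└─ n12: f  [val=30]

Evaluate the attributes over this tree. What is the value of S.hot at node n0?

1. n2.val = "zr"  ["zr"]
2. n4.val = "rz"  ["rz"]
3. n5.lim = "nu"  [terminal]
4. n4.env = "rzx"  [A.val ++ "x"]
5. n7.ok = "yy"  [terminal]
6. n8.idx = "yu"  [terminal]
7. n9.idx = "kn"  [terminal]
8. n6.hot = "yuk"  [g₀.idx ++ "k"]
9. n6.acc = -6  [-6]
10. n6.env = 12  [12]
11. n3.hot = "mrzx"  ["m" ++ A.env]
12. n3.acc = -4  [S₁.env - 16]
13. n3.env = -9  [len(S₁.hot) - 12]
14. n10.lim = "vw"  [terminal]
15. n2.env = "qzr"  ["q" ++ A.val]
16. n11.ok = "pk"  [terminal]
17. n1.hot = "kqzr"  ["k" ++ A.env]
18. n1.acc = 6  [len(b.ok) + 4]
19. n1.env = 28  [28]
20. n12.val = 30  [terminal]
21. n0.hot = "kqzrr"  [S₁.hot ++ "r"]
22. n0.acc = 0  [f.val + S₁.acc - 36]
23. n0.env = 21  [f.val + S₁.acc - 15]

"kqzrr"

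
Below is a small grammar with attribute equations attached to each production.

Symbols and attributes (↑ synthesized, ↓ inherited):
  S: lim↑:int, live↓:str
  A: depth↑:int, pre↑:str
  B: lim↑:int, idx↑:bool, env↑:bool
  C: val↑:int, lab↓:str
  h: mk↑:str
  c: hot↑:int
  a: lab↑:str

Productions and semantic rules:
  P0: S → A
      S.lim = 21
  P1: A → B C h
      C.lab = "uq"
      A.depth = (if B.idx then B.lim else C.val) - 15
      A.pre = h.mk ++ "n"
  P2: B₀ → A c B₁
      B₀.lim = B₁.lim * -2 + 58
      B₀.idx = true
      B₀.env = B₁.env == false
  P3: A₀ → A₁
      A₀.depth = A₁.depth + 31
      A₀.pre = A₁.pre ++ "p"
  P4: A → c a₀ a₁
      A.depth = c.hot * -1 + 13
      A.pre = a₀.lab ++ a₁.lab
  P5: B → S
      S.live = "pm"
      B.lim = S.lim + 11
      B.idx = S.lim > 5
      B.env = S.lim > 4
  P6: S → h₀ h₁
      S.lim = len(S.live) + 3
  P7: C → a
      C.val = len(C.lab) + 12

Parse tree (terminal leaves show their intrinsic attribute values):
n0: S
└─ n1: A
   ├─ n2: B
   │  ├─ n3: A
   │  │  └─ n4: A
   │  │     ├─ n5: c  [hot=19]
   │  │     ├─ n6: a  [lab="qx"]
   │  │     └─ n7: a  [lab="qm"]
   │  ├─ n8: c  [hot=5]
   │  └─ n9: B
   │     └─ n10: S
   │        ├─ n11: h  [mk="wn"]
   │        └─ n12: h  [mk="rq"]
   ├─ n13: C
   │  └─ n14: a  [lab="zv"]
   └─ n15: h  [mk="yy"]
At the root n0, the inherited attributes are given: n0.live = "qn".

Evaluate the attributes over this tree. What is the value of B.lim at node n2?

26

1. n0.live = "qn"  [given at root]
2. n5.hot = 19  [terminal]
3. n6.lab = "qx"  [terminal]
4. n7.lab = "qm"  [terminal]
5. n4.depth = -6  [c.hot * -1 + 13]
6. n4.pre = "qxqm"  [a₀.lab ++ a₁.lab]
7. n3.depth = 25  [A₁.depth + 31]
8. n3.pre = "qxqmp"  [A₁.pre ++ "p"]
9. n8.hot = 5  [terminal]
10. n10.live = "pm"  ["pm"]
11. n11.mk = "wn"  [terminal]
12. n12.mk = "rq"  [terminal]
13. n10.lim = 5  [len(S.live) + 3]
14. n9.lim = 16  [S.lim + 11]
15. n9.idx = false  [S.lim > 5]
16. n9.env = true  [S.lim > 4]
17. n2.lim = 26  [B₁.lim * -2 + 58]
18. n2.idx = true  [true]
19. n2.env = false  [B₁.env == false]
20. n13.lab = "uq"  ["uq"]
21. n14.lab = "zv"  [terminal]
22. n13.val = 14  [len(C.lab) + 12]
23. n15.mk = "yy"  [terminal]
24. n1.depth = 11  [(if B.idx then B.lim else C.val) - 15]
25. n1.pre = "yyn"  [h.mk ++ "n"]
26. n0.lim = 21  [21]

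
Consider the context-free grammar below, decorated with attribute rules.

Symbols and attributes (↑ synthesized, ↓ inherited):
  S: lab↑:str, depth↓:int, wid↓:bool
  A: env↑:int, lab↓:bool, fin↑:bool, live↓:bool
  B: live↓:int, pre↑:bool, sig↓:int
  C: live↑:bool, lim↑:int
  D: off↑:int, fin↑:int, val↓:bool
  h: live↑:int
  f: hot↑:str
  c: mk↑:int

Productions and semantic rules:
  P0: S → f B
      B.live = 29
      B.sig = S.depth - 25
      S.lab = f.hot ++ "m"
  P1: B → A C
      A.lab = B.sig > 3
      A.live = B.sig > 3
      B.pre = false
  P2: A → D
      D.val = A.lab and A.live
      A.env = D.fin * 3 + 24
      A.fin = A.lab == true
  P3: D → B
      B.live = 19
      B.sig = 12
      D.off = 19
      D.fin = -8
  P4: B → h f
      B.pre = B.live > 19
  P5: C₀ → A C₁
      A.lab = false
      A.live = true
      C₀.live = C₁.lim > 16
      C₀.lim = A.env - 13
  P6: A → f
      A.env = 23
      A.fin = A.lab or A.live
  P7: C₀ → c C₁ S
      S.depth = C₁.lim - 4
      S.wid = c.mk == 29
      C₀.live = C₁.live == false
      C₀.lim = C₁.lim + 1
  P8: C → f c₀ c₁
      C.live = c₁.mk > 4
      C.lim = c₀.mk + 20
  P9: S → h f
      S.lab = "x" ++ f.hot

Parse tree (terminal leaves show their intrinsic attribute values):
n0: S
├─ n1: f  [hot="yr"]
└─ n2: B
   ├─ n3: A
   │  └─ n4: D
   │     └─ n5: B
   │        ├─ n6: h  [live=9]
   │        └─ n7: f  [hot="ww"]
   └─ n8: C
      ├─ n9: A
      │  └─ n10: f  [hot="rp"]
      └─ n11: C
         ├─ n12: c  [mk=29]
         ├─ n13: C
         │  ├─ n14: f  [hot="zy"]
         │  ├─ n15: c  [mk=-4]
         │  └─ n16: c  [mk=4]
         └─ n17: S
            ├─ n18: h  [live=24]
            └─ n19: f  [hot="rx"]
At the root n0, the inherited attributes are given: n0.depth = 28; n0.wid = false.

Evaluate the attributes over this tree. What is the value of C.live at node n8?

1. n0.depth = 28  [given at root]
2. n0.wid = false  [given at root]
3. n1.hot = "yr"  [terminal]
4. n2.live = 29  [29]
5. n2.sig = 3  [S.depth - 25]
6. n3.lab = false  [B.sig > 3]
7. n3.live = false  [B.sig > 3]
8. n4.val = false  [A.lab and A.live]
9. n5.live = 19  [19]
10. n5.sig = 12  [12]
11. n6.live = 9  [terminal]
12. n7.hot = "ww"  [terminal]
13. n5.pre = false  [B.live > 19]
14. n4.off = 19  [19]
15. n4.fin = -8  [-8]
16. n3.env = 0  [D.fin * 3 + 24]
17. n3.fin = false  [A.lab == true]
18. n9.lab = false  [false]
19. n9.live = true  [true]
20. n10.hot = "rp"  [terminal]
21. n9.env = 23  [23]
22. n9.fin = true  [A.lab or A.live]
23. n12.mk = 29  [terminal]
24. n14.hot = "zy"  [terminal]
25. n15.mk = -4  [terminal]
26. n16.mk = 4  [terminal]
27. n13.live = false  [c₁.mk > 4]
28. n13.lim = 16  [c₀.mk + 20]
29. n17.depth = 12  [C₁.lim - 4]
30. n17.wid = true  [c.mk == 29]
31. n18.live = 24  [terminal]
32. n19.hot = "rx"  [terminal]
33. n17.lab = "xrx"  ["x" ++ f.hot]
34. n11.live = true  [C₁.live == false]
35. n11.lim = 17  [C₁.lim + 1]
36. n8.live = true  [C₁.lim > 16]
37. n8.lim = 10  [A.env - 13]
38. n2.pre = false  [false]
39. n0.lab = "yrm"  [f.hot ++ "m"]

true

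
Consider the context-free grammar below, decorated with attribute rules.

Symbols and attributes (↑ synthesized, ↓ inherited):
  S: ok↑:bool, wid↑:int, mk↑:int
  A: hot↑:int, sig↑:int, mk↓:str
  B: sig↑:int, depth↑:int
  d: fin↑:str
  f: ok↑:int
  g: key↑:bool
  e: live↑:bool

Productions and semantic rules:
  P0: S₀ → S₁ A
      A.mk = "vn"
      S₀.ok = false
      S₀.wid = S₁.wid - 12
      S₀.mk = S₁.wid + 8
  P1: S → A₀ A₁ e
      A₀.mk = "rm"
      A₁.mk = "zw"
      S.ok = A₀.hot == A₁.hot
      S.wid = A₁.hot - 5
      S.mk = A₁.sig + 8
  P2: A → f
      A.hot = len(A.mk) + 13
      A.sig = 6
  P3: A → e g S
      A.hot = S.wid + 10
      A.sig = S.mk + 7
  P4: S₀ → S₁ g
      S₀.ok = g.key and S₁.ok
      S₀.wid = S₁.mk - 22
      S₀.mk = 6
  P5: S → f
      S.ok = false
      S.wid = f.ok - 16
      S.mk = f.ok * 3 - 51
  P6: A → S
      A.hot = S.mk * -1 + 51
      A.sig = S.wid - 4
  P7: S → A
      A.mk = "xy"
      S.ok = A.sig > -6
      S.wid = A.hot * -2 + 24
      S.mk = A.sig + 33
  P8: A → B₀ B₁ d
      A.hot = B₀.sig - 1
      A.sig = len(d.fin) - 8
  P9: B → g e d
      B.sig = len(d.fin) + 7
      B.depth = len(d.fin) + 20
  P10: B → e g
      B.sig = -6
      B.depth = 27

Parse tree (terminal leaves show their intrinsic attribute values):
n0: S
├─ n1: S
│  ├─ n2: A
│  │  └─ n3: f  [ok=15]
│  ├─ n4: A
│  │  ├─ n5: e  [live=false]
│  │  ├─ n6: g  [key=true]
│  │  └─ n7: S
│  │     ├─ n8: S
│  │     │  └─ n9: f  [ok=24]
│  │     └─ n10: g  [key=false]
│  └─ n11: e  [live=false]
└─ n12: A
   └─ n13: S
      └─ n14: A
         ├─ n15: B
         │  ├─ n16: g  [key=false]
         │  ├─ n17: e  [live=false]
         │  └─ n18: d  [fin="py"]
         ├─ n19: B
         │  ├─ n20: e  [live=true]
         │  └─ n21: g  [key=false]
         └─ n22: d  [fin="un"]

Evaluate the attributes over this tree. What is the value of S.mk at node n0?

12

1. n2.mk = "rm"  ["rm"]
2. n3.ok = 15  [terminal]
3. n2.hot = 15  [len(A.mk) + 13]
4. n2.sig = 6  [6]
5. n4.mk = "zw"  ["zw"]
6. n5.live = false  [terminal]
7. n6.key = true  [terminal]
8. n9.ok = 24  [terminal]
9. n8.ok = false  [false]
10. n8.wid = 8  [f.ok - 16]
11. n8.mk = 21  [f.ok * 3 - 51]
12. n10.key = false  [terminal]
13. n7.ok = false  [g.key and S₁.ok]
14. n7.wid = -1  [S₁.mk - 22]
15. n7.mk = 6  [6]
16. n4.hot = 9  [S.wid + 10]
17. n4.sig = 13  [S.mk + 7]
18. n11.live = false  [terminal]
19. n1.ok = false  [A₀.hot == A₁.hot]
20. n1.wid = 4  [A₁.hot - 5]
21. n1.mk = 21  [A₁.sig + 8]
22. n12.mk = "vn"  ["vn"]
23. n14.mk = "xy"  ["xy"]
24. n16.key = false  [terminal]
25. n17.live = false  [terminal]
26. n18.fin = "py"  [terminal]
27. n15.sig = 9  [len(d.fin) + 7]
28. n15.depth = 22  [len(d.fin) + 20]
29. n20.live = true  [terminal]
30. n21.key = false  [terminal]
31. n19.sig = -6  [-6]
32. n19.depth = 27  [27]
33. n22.fin = "un"  [terminal]
34. n14.hot = 8  [B₀.sig - 1]
35. n14.sig = -6  [len(d.fin) - 8]
36. n13.ok = false  [A.sig > -6]
37. n13.wid = 8  [A.hot * -2 + 24]
38. n13.mk = 27  [A.sig + 33]
39. n12.hot = 24  [S.mk * -1 + 51]
40. n12.sig = 4  [S.wid - 4]
41. n0.ok = false  [false]
42. n0.wid = -8  [S₁.wid - 12]
43. n0.mk = 12  [S₁.wid + 8]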